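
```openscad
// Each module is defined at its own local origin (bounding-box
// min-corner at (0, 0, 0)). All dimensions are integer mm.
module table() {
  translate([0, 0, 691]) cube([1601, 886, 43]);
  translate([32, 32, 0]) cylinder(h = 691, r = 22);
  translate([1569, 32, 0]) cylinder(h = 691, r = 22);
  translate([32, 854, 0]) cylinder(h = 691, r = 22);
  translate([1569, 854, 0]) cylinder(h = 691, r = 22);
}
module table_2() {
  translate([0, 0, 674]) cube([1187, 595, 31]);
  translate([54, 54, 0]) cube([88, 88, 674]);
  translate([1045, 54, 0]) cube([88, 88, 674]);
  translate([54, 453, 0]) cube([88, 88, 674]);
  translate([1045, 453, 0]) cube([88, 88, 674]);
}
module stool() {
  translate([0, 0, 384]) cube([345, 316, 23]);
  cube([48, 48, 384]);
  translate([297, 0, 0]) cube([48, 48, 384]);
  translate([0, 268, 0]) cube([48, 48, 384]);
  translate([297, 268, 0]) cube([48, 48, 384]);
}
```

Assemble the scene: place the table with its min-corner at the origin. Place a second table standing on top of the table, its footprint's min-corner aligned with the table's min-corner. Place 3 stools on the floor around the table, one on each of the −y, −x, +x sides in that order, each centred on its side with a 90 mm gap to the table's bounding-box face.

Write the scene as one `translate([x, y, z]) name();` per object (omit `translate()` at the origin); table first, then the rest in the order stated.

table();
translate([0, 0, 734]) table_2();
translate([628, -406, 0]) stool();
translate([-435, 285, 0]) stool();
translate([1691, 285, 0]) stool();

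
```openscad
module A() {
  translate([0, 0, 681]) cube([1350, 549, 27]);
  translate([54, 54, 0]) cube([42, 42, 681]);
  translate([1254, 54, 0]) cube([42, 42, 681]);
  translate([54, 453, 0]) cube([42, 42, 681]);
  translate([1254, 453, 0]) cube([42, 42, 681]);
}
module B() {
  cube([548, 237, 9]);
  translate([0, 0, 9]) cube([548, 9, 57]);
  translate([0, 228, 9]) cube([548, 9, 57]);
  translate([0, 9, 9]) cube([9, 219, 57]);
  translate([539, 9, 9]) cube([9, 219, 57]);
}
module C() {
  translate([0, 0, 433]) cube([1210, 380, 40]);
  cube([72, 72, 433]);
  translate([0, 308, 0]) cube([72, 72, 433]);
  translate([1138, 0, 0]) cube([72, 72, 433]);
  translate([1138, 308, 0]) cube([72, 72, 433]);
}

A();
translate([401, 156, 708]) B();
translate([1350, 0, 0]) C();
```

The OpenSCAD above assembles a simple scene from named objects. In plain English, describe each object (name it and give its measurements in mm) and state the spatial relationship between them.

A is a table with a 1350×549 mm rectangular top, 27 mm thick, top surface at z = 708 mm, supported by four 42×42 mm square legs, each inset 54 mm from the nearest pair of top edges, running from the floor.

B is an open-topped rectangular box: outside dimensions 548×237×66 mm, with a uniform wall and base thickness of 9 mm. The base is a full 548×237 slab on the floor; four walls sit on top of the base. The front and back walls (the −y and +y sides) span the full width; the two side walls fit between them.

C is a bench: a 1210×380 mm seat slab, 40 mm thick, top at z = 473 mm, on four 72×72 mm square legs flush with the seat corners and standing on z = 0.

The open box is on top of the table, centred. The bench is against the table's +x side, with their −y faces flush.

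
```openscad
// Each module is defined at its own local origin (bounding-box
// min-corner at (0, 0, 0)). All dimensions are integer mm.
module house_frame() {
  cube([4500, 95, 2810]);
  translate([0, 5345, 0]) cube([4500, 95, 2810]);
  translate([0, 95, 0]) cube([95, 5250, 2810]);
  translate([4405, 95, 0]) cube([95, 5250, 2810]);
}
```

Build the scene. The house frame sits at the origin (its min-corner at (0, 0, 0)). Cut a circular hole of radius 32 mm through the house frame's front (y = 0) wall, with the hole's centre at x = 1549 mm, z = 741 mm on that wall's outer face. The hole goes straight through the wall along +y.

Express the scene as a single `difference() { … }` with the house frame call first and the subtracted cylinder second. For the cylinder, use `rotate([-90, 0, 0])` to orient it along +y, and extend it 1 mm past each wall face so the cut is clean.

difference() {
  house_frame();
  translate([1549, -1, 741]) rotate([-90, 0, 0]) cylinder(h = 97, r = 32);
}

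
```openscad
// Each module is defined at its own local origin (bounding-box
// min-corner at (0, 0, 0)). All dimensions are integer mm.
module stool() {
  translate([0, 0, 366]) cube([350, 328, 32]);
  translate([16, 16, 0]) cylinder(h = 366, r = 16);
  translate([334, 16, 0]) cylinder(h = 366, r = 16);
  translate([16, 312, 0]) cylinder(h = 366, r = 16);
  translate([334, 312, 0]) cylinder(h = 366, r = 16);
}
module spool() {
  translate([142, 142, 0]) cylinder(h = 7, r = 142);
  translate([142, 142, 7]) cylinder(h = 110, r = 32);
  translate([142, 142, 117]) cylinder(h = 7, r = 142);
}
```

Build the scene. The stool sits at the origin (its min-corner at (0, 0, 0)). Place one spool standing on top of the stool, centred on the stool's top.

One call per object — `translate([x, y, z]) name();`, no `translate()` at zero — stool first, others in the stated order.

stool();
translate([33, 22, 398]) spool();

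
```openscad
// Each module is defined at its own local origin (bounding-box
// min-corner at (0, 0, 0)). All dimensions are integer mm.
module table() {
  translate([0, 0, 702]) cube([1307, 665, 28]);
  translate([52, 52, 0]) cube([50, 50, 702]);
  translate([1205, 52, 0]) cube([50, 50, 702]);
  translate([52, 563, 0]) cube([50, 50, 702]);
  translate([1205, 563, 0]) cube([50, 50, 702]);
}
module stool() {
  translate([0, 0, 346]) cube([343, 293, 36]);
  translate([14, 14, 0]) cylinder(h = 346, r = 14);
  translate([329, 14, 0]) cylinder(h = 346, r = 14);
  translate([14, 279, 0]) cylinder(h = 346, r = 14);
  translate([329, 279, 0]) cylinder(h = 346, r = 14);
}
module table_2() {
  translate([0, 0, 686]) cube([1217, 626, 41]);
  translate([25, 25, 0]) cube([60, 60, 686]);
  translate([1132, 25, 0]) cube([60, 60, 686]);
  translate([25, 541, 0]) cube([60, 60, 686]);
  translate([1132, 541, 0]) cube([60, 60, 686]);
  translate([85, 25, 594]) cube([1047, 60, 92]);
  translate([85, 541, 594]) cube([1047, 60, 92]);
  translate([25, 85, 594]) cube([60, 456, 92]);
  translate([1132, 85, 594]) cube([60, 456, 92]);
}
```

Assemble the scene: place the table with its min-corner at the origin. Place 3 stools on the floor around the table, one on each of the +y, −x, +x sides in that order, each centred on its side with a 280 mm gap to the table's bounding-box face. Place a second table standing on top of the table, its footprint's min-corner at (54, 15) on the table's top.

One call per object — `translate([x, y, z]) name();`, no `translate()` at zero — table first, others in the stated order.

table();
translate([482, 945, 0]) stool();
translate([-623, 186, 0]) stool();
translate([1587, 186, 0]) stool();
translate([54, 15, 730]) table_2();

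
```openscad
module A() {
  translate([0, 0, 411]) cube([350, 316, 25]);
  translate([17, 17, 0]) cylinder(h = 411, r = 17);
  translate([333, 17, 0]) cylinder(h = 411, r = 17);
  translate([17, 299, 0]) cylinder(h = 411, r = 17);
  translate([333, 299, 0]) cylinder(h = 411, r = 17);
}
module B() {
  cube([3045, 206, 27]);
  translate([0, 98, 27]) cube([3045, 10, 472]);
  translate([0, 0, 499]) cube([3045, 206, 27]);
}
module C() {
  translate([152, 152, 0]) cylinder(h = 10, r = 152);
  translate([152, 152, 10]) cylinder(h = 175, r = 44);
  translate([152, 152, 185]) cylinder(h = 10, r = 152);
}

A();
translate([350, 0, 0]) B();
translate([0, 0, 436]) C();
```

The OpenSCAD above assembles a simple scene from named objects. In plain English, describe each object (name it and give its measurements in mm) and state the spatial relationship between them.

A is a four-legged stool. The seat is 350×316 mm, 25 mm thick, top at z = 436 mm. It stands on four round legs, each 34 mm in diameter, from z = 0 to the seat underside, each leg's axis is inset half a diameter from the nearest pair of seat edges (so the leg's bounding box is flush with the corner).

B is an I-beam lying along x, 3045 mm long. Overall section height 526 mm. Two flanges 206 mm wide (y) and 27 mm thick, one on the floor and one at the top; a web 10 mm thick runs between them, centred on the flange width.

C is a spool: two coaxial disc flanges of radius 152 mm and thickness 10 mm, joined by a core cylinder of radius 44 mm and height 175 mm. The lower flange rests on z = 0 and the three cylinders share a vertical axis.

The I-beam is against the stool's +x side, with their −y faces flush. The spool is on top of the stool.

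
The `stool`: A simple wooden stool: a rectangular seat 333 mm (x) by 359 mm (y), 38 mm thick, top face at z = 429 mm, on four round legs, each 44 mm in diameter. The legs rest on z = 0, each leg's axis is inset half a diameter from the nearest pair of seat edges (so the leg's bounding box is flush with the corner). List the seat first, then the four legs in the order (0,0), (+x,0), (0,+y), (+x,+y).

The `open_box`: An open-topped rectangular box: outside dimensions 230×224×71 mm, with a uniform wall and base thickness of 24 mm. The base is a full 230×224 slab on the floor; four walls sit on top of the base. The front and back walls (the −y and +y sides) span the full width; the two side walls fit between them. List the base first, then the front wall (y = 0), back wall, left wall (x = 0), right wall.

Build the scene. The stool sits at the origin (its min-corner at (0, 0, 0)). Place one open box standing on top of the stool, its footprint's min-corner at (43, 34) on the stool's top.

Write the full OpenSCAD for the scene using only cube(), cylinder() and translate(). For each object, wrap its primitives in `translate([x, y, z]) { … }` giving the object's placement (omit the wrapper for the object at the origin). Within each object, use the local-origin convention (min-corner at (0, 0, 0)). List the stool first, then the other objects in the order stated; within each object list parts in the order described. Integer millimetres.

translate([0, 0, 391]) cube([333, 359, 38]);
translate([22, 22, 0]) cylinder(h = 391, r = 22);
translate([311, 22, 0]) cylinder(h = 391, r = 22);
translate([22, 337, 0]) cylinder(h = 391, r = 22);
translate([311, 337, 0]) cylinder(h = 391, r = 22);
translate([43, 34, 429]) {
  cube([230, 224, 24]);
  translate([0, 0, 24]) cube([230, 24, 47]);
  translate([0, 200, 24]) cube([230, 24, 47]);
  translate([0, 24, 24]) cube([24, 176, 47]);
  translate([206, 24, 24]) cube([24, 176, 47]);
}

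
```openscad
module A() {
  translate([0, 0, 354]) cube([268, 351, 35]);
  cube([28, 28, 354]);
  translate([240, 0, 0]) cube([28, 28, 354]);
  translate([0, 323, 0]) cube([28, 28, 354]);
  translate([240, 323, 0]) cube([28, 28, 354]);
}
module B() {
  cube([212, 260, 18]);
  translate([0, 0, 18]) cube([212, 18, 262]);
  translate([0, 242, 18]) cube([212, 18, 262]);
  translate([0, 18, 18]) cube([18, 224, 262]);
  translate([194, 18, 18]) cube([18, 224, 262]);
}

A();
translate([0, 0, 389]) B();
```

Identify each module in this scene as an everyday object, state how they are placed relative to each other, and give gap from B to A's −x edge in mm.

The open box's min-x is at 0; the stool's min-x is 0; gap = 0 mm.

A is a stool. B is an open box. The open box is on top of the stool. The gap from the open box to the stool's −x edge is 0 mm.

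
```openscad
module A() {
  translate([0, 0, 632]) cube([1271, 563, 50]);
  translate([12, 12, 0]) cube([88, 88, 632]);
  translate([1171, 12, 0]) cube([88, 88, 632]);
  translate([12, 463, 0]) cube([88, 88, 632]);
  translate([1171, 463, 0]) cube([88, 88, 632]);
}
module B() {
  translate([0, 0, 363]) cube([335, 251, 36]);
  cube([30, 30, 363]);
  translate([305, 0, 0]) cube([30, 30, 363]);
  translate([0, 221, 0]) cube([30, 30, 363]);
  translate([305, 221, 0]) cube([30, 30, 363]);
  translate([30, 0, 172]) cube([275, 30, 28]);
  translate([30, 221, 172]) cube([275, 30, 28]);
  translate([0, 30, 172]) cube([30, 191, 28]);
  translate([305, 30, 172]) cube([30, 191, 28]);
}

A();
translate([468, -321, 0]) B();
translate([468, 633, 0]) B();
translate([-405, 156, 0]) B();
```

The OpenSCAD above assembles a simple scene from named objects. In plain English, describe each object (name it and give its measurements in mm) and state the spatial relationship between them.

A is a rectangular dining table. The top is 1271×563×50 mm with its upper surface at z = 682 mm. It stands on four 88×88 mm square legs, each inset 12 mm from the nearest pair of top edges, running from the floor to the underside of the top.

B is a simple wooden stool: a rectangular seat 335 mm (x) by 251 mm (y), 36 mm thick, top face at z = 399 mm, on four square legs, each 30×30 mm in cross-section. The legs rest on z = 0, each flush with a corner of the seat. Four stretchers, 30 mm wide and 28 mm tall, connect adjacent legs with their undersides at z = 172 mm, each running between the inner faces of the legs it joins and aligned with the legs' outer faces on the other axis.

Three stools sit around the table at the −y, +y, −x sides.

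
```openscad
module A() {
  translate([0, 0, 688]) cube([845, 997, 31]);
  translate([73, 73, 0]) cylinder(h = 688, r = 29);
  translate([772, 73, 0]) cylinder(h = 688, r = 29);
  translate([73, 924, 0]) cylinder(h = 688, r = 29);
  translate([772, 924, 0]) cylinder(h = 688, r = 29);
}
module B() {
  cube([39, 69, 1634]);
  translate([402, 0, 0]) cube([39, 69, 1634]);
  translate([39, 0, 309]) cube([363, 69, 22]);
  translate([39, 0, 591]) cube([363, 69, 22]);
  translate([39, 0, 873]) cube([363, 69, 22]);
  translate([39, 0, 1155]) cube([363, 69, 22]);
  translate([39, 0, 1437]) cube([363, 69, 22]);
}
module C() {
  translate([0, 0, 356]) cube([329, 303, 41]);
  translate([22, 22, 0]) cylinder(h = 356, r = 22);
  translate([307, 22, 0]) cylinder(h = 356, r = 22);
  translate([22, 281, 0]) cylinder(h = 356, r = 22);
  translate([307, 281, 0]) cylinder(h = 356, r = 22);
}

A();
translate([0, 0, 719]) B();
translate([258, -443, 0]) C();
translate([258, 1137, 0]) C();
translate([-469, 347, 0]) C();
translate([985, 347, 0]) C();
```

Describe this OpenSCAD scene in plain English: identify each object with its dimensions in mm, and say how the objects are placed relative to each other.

A is a table: top 845 mm (x) × 997 mm (y), 31 mm thick, upper face at z = 719 mm, on four round legs of 58 mm diameter, each leg's bounding box inset 44 mm from the nearest pair of top edges, running from z = 0 to the bottom of the top.

B is a wooden ladder with two side rails of 39×69 mm section and 1634 mm height, set 441 mm apart overall. Between them run 5 rectangular rungs (69 mm deep, 22 mm thick), front faces flush with the rails' −y face. The bottom of the first rung is 309 mm above the floor and each subsequent rung is 282 mm higher than the one below.

C is a four-legged stool. The seat is 329×303 mm, 41 mm thick, top at z = 397 mm. It stands on four round legs, each 44 mm in diameter, from z = 0 to the seat underside, each leg's axis is inset half a diameter from the nearest pair of seat edges (so the leg's bounding box is flush with the corner).

The ladder is on top of the table. Four stools sit around the table at the −y, +y, −x, +x sides.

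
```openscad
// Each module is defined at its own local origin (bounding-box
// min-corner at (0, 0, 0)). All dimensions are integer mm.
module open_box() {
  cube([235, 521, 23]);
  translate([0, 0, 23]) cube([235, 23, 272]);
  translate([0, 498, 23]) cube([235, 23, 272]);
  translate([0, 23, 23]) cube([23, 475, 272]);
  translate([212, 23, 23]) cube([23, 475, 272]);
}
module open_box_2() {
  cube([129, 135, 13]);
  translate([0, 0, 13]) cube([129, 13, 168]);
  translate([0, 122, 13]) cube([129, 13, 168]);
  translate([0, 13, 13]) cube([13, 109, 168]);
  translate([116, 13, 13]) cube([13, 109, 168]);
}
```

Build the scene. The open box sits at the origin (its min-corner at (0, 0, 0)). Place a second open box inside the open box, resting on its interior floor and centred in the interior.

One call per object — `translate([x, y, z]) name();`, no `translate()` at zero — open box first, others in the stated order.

open_box();
translate([53, 193, 23]) open_box_2();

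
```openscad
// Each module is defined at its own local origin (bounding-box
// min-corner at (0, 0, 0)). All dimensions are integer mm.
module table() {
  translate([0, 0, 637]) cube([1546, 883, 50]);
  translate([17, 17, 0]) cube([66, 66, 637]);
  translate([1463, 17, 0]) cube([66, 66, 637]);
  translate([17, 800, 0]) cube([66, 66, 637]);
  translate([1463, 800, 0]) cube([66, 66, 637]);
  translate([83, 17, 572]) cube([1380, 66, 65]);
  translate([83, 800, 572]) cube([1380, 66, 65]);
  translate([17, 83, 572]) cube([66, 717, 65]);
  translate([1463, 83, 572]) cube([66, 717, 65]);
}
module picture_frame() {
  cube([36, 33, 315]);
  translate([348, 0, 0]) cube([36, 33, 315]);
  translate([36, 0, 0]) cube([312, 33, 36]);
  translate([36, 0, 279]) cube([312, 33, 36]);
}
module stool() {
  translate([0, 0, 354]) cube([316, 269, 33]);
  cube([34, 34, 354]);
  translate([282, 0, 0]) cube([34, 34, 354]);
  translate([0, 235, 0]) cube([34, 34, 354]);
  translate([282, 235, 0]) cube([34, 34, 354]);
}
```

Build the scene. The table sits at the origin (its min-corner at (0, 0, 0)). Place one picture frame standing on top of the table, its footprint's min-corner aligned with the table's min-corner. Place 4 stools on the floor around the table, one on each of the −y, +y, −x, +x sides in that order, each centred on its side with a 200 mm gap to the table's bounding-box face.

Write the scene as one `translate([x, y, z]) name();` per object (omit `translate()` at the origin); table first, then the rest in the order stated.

table();
translate([0, 0, 687]) picture_frame();
translate([615, -469, 0]) stool();
translate([615, 1083, 0]) stool();
translate([-516, 307, 0]) stool();
translate([1746, 307, 0]) stool();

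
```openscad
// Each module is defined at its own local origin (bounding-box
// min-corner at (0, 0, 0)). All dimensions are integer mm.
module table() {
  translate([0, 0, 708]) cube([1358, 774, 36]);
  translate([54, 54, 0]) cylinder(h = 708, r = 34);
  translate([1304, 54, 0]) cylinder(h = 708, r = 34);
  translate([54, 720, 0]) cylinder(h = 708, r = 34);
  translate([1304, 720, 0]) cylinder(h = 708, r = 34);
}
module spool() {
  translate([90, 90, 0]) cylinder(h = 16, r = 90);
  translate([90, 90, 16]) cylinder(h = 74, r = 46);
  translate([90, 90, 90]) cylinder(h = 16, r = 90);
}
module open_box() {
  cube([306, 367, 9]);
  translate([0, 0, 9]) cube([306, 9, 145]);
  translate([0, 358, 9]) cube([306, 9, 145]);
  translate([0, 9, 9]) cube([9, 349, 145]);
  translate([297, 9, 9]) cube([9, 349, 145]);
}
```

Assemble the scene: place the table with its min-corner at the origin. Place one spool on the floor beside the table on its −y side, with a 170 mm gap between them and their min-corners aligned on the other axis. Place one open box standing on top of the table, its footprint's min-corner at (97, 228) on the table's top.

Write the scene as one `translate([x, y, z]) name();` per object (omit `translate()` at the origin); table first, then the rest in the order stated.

table();
translate([0, -350, 0]) spool();
translate([97, 228, 744]) open_box();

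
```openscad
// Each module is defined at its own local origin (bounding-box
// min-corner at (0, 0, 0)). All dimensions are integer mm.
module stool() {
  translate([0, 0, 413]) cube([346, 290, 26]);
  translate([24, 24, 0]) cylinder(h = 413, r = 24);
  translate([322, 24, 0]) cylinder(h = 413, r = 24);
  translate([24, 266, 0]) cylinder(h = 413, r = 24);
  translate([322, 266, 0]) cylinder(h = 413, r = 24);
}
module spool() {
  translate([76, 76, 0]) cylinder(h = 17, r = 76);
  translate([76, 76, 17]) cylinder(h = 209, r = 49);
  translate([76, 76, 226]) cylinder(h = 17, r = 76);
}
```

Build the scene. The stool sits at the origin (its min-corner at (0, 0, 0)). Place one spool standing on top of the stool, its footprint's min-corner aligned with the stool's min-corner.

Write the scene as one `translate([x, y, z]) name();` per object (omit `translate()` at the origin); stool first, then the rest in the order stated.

stool();
translate([0, 0, 439]) spool();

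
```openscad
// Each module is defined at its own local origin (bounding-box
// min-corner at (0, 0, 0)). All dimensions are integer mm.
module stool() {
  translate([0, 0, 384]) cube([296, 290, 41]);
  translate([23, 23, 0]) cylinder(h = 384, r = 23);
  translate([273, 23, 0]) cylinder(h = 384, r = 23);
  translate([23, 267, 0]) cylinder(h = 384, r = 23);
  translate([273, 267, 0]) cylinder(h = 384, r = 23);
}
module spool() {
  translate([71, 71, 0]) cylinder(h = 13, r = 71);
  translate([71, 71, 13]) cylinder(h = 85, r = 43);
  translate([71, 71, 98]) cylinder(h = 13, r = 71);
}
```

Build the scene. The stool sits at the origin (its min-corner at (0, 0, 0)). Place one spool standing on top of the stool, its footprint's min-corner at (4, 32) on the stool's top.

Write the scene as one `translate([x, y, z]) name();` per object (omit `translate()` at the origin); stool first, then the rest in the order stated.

stool();
translate([4, 32, 425]) spool();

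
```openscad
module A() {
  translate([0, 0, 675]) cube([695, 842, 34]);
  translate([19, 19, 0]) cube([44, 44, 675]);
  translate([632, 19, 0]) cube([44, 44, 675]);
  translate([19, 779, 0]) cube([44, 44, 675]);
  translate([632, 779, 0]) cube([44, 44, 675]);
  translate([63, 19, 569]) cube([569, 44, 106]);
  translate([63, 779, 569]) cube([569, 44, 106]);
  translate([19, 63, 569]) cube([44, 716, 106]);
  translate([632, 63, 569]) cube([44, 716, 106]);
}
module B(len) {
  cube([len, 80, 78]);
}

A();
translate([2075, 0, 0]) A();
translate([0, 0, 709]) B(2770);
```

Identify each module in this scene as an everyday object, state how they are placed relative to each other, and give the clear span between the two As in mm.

Second table starts at x = 2075; first ends at x = 695; clear span = 2075 − 695 = 1380 mm.

A is a table. B is a beam. A beam spans the tops of two tables. The clear span between the two tables is 1380 mm.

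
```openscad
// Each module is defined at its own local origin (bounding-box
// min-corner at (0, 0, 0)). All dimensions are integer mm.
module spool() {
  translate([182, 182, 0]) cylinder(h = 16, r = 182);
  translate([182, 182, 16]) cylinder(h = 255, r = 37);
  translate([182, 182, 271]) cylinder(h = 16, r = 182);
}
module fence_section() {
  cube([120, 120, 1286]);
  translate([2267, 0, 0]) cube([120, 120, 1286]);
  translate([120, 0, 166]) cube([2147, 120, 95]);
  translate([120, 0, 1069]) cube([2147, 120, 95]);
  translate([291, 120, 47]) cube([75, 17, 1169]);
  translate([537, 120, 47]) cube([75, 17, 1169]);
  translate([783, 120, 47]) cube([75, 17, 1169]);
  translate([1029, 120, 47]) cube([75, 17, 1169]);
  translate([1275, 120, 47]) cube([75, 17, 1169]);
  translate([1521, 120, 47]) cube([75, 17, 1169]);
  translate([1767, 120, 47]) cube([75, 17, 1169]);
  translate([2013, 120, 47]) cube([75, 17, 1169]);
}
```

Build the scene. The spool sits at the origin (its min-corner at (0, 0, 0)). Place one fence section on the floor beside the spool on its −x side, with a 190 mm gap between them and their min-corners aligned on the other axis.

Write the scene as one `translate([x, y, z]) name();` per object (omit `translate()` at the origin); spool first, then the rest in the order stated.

spool();
translate([-2577, 0, 0]) fence_section();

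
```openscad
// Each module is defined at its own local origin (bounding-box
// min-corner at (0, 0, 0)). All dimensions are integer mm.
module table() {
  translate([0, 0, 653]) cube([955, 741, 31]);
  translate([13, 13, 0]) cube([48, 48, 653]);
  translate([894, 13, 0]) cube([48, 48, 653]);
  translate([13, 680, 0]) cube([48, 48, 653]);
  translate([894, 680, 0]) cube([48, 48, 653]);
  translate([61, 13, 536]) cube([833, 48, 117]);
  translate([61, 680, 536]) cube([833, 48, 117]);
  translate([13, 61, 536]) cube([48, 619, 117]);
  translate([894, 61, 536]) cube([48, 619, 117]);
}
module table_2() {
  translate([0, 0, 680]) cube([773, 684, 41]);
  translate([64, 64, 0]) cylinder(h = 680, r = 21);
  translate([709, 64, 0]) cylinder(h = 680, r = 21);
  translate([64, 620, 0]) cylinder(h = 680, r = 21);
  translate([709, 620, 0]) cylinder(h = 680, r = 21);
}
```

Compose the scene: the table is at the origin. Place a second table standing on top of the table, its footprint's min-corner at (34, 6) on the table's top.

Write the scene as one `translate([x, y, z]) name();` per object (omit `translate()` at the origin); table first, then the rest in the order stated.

table();
translate([34, 6, 684]) table_2();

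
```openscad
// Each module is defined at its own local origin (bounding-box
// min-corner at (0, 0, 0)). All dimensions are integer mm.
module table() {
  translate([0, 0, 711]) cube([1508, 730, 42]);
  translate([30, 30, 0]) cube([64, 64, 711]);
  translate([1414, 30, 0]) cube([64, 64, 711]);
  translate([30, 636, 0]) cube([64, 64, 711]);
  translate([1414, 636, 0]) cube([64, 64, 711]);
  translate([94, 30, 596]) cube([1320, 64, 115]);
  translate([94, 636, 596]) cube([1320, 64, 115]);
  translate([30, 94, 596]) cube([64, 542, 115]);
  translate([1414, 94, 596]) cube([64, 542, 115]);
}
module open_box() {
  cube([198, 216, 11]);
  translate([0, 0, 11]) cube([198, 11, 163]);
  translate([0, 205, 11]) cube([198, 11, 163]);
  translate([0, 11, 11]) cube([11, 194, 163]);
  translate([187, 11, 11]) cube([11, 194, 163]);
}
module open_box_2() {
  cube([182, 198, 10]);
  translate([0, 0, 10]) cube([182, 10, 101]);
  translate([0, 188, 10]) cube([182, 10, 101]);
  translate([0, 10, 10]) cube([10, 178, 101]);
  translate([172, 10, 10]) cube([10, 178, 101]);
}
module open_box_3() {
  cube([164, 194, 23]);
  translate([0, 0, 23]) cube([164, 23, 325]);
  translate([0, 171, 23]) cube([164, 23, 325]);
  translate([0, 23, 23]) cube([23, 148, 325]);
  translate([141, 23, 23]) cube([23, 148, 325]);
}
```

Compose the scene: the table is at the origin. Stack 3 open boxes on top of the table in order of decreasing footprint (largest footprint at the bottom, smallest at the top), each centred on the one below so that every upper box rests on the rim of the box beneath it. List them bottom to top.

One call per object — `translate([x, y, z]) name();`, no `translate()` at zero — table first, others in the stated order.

table();
translate([655, 257, 753]) open_box();
translate([663, 266, 927]) open_box_2();
translate([672, 268, 1038]) open_box_3();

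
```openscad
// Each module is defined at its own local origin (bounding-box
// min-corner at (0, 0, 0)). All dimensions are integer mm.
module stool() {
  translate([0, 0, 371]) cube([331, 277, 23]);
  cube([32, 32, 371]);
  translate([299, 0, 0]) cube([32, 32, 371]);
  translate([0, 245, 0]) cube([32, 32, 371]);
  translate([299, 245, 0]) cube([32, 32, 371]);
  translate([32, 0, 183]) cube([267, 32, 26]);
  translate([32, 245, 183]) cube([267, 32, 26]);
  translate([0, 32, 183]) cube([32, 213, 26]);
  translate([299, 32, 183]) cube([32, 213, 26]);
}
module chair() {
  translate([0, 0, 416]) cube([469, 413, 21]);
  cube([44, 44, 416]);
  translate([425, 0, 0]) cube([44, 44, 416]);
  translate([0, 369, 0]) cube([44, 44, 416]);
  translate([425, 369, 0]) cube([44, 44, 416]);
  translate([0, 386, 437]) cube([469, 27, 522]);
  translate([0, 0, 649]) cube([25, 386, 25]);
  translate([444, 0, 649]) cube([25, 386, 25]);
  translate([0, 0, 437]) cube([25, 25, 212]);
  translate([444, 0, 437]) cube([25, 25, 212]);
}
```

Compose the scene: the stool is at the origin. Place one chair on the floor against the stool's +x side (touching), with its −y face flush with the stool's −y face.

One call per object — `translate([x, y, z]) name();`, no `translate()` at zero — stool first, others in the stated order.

stool();
translate([331, 0, 0]) chair();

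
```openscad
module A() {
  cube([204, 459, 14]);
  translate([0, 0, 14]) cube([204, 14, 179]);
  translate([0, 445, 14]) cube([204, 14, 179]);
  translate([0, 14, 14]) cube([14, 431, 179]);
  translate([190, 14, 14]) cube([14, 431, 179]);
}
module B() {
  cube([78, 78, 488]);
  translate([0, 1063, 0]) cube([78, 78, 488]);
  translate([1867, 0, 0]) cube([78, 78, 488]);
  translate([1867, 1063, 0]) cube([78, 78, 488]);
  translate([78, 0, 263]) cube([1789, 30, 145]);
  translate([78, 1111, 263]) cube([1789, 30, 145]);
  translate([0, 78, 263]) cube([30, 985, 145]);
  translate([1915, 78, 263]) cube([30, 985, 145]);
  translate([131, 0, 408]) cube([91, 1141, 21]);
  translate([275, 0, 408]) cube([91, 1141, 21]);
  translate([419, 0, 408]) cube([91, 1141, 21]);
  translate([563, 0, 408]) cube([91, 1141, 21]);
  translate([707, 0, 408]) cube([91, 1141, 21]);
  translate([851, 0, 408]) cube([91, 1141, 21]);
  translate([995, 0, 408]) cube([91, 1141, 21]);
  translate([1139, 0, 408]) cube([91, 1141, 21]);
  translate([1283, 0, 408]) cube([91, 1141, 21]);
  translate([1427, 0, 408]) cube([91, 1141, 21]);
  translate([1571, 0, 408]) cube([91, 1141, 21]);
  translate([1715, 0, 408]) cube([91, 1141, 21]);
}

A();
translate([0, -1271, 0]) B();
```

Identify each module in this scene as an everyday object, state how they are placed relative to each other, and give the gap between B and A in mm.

The bed frame's nearest face is 130 mm from the open box's −y face.

A is an open box. B is a bed frame. The bed frame is on the floor beside the open box on its −y side. The gap between the bed frame and the open box is 130 mm.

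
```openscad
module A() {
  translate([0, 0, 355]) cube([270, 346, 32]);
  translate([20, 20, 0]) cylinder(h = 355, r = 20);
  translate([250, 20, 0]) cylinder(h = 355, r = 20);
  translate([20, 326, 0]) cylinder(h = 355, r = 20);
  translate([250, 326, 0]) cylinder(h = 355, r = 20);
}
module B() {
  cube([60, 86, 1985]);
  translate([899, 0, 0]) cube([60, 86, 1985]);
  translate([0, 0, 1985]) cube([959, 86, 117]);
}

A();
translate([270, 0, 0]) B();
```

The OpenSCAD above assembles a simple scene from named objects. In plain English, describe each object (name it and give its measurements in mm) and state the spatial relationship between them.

A is a simple wooden stool: a rectangular seat 270 mm (x) by 346 mm (y), 32 mm thick, top face at z = 387 mm, on four round legs, each 40 mm in diameter. The legs rest on z = 0, each leg's axis is inset half a diameter from the nearest pair of seat edges (so the leg's bounding box is flush with the corner).

B is a rectangular door frame: two vertical jambs of 60×86 mm section, 1985 mm tall, with a clear opening 839 mm wide between their inner faces. A header 117 mm tall and 86 mm deep lies on top of the jambs and spans the full outside width.

The door frame is against the stool's +x side, with their −y faces flush.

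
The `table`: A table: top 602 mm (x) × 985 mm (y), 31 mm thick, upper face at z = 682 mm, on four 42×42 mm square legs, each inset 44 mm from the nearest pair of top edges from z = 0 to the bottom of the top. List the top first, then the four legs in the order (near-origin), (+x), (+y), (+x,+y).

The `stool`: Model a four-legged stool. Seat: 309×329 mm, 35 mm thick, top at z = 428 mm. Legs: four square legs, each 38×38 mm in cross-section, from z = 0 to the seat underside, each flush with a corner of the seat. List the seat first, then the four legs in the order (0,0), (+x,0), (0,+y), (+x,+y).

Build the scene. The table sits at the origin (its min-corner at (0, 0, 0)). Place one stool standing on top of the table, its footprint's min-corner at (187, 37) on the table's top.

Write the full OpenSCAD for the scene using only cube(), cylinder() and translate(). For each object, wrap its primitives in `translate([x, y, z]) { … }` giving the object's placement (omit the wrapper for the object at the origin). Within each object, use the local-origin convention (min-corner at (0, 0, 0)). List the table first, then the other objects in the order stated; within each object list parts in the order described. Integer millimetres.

translate([0, 0, 651]) cube([602, 985, 31]);
translate([44, 44, 0]) cube([42, 42, 651]);
translate([516, 44, 0]) cube([42, 42, 651]);
translate([44, 899, 0]) cube([42, 42, 651]);
translate([516, 899, 0]) cube([42, 42, 651]);
translate([187, 37, 682]) {
  translate([0, 0, 393]) cube([309, 329, 35]);
  cube([38, 38, 393]);
  translate([271, 0, 0]) cube([38, 38, 393]);
  translate([0, 291, 0]) cube([38, 38, 393]);
  translate([271, 291, 0]) cube([38, 38, 393]);
}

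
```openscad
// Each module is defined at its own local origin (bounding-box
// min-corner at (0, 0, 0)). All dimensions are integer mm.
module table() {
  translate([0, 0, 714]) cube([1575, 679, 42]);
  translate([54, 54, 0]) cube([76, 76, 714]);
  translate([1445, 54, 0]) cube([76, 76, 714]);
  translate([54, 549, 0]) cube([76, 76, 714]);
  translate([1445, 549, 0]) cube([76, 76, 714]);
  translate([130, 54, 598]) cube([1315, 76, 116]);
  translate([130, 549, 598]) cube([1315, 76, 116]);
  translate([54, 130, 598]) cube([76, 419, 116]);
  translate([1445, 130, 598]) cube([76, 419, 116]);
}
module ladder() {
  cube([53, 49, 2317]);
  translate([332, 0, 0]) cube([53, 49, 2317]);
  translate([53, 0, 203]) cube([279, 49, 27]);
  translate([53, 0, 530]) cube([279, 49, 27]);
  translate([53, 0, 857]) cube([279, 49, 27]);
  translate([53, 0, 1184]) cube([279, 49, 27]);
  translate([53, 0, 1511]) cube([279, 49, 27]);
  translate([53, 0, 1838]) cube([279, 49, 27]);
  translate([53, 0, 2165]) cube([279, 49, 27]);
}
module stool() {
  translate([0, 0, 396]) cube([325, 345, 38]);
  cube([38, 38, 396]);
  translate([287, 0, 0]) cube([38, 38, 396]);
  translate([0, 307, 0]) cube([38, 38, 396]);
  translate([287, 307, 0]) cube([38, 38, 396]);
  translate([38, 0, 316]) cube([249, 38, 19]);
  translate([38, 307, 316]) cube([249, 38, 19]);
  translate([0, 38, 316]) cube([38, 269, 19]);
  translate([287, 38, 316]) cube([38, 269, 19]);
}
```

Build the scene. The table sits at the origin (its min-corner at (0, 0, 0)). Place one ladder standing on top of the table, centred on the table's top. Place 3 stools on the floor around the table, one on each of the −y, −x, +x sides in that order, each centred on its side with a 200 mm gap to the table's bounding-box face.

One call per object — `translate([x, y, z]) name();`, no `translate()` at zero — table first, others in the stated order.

table();
translate([595, 315, 756]) ladder();
translate([625, -545, 0]) stool();
translate([-525, 167, 0]) stool();
translate([1775, 167, 0]) stool();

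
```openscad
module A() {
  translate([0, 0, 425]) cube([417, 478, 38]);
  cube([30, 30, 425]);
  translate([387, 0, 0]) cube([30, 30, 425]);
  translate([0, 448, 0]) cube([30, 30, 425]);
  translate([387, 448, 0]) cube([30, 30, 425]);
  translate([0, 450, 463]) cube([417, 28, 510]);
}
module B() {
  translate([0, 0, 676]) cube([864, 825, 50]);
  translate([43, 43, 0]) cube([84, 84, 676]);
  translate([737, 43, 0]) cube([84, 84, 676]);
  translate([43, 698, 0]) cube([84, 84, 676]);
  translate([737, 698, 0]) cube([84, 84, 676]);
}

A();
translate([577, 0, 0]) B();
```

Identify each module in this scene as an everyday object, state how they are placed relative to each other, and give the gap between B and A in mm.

The table's nearest face is 160 mm from the chair's +x face.

A is a chair. B is a table. The table is on the floor beside the chair on its +x side. The gap between the table and the chair is 160 mm.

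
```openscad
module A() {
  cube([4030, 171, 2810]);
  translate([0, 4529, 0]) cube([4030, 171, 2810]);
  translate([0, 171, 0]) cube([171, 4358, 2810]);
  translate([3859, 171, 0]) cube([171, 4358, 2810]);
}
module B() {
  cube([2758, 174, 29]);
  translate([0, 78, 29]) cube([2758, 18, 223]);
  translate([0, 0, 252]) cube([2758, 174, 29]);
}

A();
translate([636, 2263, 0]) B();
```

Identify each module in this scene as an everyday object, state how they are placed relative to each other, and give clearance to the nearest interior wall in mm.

A is a house frame. B is an I-beam. The I-beam sits inside the house frame, centred. The clearance to the nearest interior wall is 465 mm.

Clearances: x = 465, y = 2092; minimum 465 mm.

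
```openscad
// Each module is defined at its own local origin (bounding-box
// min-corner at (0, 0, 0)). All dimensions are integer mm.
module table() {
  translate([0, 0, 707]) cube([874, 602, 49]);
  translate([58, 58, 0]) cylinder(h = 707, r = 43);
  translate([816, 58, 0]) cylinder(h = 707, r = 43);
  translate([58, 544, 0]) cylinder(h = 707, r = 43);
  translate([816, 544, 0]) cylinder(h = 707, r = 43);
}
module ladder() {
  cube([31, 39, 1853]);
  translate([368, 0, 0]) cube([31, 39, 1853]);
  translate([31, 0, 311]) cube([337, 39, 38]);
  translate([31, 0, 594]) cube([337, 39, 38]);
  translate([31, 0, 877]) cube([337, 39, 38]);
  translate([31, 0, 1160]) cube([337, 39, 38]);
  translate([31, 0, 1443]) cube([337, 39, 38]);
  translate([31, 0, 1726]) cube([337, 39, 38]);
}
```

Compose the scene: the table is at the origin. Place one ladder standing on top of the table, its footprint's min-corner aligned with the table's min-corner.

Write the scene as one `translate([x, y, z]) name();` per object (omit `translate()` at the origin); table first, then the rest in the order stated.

table();
translate([0, 0, 756]) ladder();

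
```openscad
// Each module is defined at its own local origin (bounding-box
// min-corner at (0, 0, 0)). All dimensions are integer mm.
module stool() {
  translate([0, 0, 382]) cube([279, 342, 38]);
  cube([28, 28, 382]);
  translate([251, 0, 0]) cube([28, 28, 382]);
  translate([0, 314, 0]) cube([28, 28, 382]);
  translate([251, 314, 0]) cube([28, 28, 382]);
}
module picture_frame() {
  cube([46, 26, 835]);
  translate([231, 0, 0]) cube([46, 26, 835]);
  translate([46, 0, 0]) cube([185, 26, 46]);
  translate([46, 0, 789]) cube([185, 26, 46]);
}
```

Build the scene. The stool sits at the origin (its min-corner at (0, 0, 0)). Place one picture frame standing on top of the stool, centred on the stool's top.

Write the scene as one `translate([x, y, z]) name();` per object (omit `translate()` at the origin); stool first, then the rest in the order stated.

stool();
translate([1, 158, 420]) picture_frame();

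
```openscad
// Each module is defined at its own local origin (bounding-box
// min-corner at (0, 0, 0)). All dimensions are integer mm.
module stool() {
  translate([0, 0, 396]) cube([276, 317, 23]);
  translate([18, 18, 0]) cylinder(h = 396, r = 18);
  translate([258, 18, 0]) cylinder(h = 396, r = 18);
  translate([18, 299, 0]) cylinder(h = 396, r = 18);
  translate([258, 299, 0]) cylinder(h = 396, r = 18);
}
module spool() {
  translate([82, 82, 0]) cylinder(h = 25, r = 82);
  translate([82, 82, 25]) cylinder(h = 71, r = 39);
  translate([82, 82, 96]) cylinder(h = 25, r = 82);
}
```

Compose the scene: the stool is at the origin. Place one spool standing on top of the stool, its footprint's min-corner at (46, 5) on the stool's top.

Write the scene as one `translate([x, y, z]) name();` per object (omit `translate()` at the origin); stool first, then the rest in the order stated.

stool();
translate([46, 5, 419]) spool();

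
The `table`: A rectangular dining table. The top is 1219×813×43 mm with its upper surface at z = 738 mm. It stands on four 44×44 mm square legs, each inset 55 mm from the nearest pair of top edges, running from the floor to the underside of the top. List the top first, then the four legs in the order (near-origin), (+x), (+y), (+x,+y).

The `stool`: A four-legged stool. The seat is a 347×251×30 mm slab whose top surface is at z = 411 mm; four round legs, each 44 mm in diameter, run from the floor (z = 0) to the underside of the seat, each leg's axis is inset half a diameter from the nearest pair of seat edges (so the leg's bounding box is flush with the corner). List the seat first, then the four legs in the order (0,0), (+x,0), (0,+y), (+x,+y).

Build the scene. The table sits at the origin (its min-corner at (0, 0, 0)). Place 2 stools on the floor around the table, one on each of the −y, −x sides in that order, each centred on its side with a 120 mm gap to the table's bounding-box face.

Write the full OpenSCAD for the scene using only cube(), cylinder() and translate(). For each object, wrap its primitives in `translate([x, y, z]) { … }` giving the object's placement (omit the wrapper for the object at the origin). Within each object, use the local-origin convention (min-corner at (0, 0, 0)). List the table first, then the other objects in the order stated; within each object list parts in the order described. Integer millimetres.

translate([0, 0, 695]) cube([1219, 813, 43]);
translate([55, 55, 0]) cube([44, 44, 695]);
translate([1120, 55, 0]) cube([44, 44, 695]);
translate([55, 714, 0]) cube([44, 44, 695]);
translate([1120, 714, 0]) cube([44, 44, 695]);
translate([436, -371, 0]) {
  translate([0, 0, 381]) cube([347, 251, 30]);
  translate([22, 22, 0]) cylinder(h = 381, r = 22);
  translate([325, 22, 0]) cylinder(h = 381, r = 22);
  translate([22, 229, 0]) cylinder(h = 381, r = 22);
  translate([325, 229, 0]) cylinder(h = 381, r = 22);
}
translate([-467, 281, 0]) {
  translate([0, 0, 381]) cube([347, 251, 30]);
  translate([22, 22, 0]) cylinder(h = 381, r = 22);
  translate([325, 22, 0]) cylinder(h = 381, r = 22);
  translate([22, 229, 0]) cylinder(h = 381, r = 22);
  translate([325, 229, 0]) cylinder(h = 381, r = 22);
}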